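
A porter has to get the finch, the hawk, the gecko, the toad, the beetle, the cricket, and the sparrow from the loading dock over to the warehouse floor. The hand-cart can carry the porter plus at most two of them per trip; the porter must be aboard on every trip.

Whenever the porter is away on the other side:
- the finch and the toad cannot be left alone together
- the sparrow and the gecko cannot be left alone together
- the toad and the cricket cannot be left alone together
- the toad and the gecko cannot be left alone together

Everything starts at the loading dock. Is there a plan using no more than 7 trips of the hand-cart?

Yes — this plan uses 7 crossings (≤ 7):
1. Porter goes to the warehouse floor with the gecko and the toad.  [the loading dock: the beetle, the cricket, the finch, the hawk, the sparrow | the warehouse floor: the gecko, the toad]
2. Porter goes back to the loading dock with the toad.  [the loading dock: the beetle, the cricket, the finch, the hawk, the sparrow, the toad | the warehouse floor: the gecko]
3. Porter goes to the warehouse floor with the cricket and the finch.  [the loading dock: the beetle, the hawk, the sparrow, the toad | the warehouse floor: the cricket, the finch, the gecko]
4. Porter goes back to the loading dock alone.  [the loading dock: the beetle, the hawk, the sparrow, the toad | the warehouse floor: the cricket, the finch, the gecko]
5. Porter goes to the warehouse floor with the beetle and the hawk.  [the loading dock: the sparrow, the toad | the warehouse floor: the beetle, the cricket, the finch, the gecko, the hawk]
6. Porter goes back to the loading dock alone.  [the loading dock: the sparrow, the toad | the warehouse floor: the beetle, the cricket, the finch, the gecko, the hawk]
7. Porter goes to the warehouse floor with the sparrow and the toad.  [the loading dock: — | the warehouse floor: the beetle, the cricket, the finch, the gecko, the hawk, the sparrow, the toad]

Yes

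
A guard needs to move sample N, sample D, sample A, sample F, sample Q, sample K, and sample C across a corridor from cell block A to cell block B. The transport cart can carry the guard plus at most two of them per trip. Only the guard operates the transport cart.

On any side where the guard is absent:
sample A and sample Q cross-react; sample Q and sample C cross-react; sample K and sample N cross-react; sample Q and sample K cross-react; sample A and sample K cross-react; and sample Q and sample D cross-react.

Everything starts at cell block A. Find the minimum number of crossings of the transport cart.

11

Counting alone: the guard can take at most 2 across per trip to cell block B, so moving all 7 needs at least 4 loaded trips out, with a return between consecutive ones — at least 7 crossings.
The safety rule pushes this higher. Following every safe sequence of crossings, the most of the 7 that can be at cell block B as the transport cart arrives there on crossings 7, 9 is 5, 6 respectively — never all 7.
So no plan with fewer than 11 crossings exists, and this one achieves 11:
1. Guard goes to cell block B with sample K and sample Q.
2. Guard goes back to cell block A with sample Q.
3. Guard goes to cell block B with sample N and sample Q.
4. Guard goes back to cell block A with sample K.
5. Guard goes to cell block B with sample A and sample D.
6. Guard goes back to cell block A with sample Q.
7. Guard goes to cell block B with sample F and sample Q.
8. Guard goes back to cell block A with sample Q.
9. Guard goes to cell block B with sample C and sample Q.
10. Guard goes back to cell block A with sample Q.
11. Guard goes to cell block B with sample K and sample Q.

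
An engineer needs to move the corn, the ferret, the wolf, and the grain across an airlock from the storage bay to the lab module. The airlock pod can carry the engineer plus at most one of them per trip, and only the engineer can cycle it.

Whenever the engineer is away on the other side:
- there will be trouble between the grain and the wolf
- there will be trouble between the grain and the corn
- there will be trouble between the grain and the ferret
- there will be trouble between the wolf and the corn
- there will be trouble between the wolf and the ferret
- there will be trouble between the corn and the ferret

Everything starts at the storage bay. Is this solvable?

Whatever the first load, the items left behind include a forbidden pair without the engineer. No opening move is safe, so no plan exists.

No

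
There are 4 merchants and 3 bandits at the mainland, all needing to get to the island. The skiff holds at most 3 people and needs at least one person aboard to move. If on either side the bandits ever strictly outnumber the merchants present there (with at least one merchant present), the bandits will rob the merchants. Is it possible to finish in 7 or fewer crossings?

Yes — this plan uses 5 crossings (≤ 7):
1. 3 bandits → the island.  (the mainland: 4M 0B; the island: 0M 3B)
2. 1 bandit ← the mainland.  (the mainland: 4M 1B; the island: 0M 2B)
3. 3 merchants → the island.  (the mainland: 1M 1B; the island: 3M 2B)
4. 1 merchant ← the mainland.  (the mainland: 2M 1B; the island: 2M 2B)
5. 2 merchants and 1 bandit → the island.  (the mainland: 0M 0B; the island: 4M 3B)

Yes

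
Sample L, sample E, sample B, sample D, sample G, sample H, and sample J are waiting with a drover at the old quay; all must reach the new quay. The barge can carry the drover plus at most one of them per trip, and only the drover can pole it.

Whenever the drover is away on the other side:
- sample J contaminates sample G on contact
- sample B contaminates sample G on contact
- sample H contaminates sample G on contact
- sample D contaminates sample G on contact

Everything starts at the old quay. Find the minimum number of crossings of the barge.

impossible

Following every safe sequence of crossings from the start, the most of the 7 that can be at the new quay as the barge arrives there on crossings 1, 3, 5, 7 is 1, 2, 3, 4 respectively; the best ever achieved is 4 of 7.
From crossing 9 on, no configuration arises that was not already reachable earlier: only 44 distinct safe configurations (who is on which side, and where the barge is) can ever be reached, none of them has everyone across, and every continuation just revisits them. So no valid plan exists.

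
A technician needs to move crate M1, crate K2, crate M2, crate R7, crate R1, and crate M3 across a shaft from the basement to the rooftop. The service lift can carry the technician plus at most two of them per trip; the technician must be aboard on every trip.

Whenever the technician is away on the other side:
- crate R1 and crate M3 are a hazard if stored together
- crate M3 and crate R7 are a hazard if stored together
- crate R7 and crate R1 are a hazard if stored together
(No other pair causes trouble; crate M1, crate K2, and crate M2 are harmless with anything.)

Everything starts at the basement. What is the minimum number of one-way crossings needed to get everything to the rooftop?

Counting alone: the technician can take at most 2 across per trip to the rooftop, so moving all 6 needs at least 3 loaded trips out, with a return between consecutive ones — at least 5 crossings.
The safety rule pushes this higher. Following every safe sequence of crossings, the most of the 6 that can be at the rooftop as the service lift arrives there on crossings 5, 7 is 4, 5 respectively — never all 6.
So no plan with fewer than 9 crossings exists, and this one achieves 9:
1. Technician goes to the rooftop with crate R1 and crate R7.
2. Technician goes back to the basement with crate R7.
3. Technician goes to the rooftop with crate M1 and crate R7.
4. Technician goes back to the basement with crate R7.
5. Technician goes to the rooftop with crate K2 and crate R7.
6. Technician goes back to the basement with crate R7.
7. Technician goes to the rooftop with crate M2 and crate R7.
8. Technician goes back to the basement with crate R7.
9. Technician goes to the rooftop with crate M3 and crate R7.

9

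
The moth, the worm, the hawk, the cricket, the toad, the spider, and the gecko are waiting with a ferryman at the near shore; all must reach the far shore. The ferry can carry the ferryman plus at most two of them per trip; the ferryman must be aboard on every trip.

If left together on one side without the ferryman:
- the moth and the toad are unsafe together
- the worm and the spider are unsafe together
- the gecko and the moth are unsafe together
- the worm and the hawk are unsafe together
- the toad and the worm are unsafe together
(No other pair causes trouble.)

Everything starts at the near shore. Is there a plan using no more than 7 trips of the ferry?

No

Counting alone: the ferryman can take at most 2 across per trip to the far shore, so moving all 7 needs at least 4 loaded trips out, with a return between consecutive ones — at least 7 crossings.
The safety rule pushes this higher. Following every safe sequence of crossings, the most of the 7 that can be at the far shore as the ferry arrives there on crossing 7 is 6 — never all 7.
So the move cannot be finished within 7 crossings. (The shortest complete plan takes 9:)
1. Ferryman goes to the far shore with the moth and the worm.
2. Ferryman goes back to the near shore alone.
3. Ferryman goes to the far shore with the hawk.
4. Ferryman goes back to the near shore with the worm.
5. Ferryman goes to the far shore with the spider and the toad.
6. Ferryman goes back to the near shore with the moth.
7. Ferryman goes to the far shore with the cricket and the gecko.
8. Ferryman goes back to the near shore alone.
9. Ferryman goes to the far shore with the moth and the worm.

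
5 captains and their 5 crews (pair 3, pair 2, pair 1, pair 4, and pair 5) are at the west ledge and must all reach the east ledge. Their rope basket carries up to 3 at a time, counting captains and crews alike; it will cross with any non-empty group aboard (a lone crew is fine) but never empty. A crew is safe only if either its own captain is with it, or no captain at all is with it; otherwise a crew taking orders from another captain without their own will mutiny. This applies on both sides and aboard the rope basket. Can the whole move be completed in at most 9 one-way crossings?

No

Counting alone: each trip to the east ledge takes at most 3 across and each return brings at least 1 back, so after t trips out (and t−1 returns) at most 3t − (t−1) of the 10 are across; that first reaches 10 at t = 5, so at least 9 crossings are needed.
The safety rule pushes this higher. Following every safe sequence of crossings, the most of the 10 that can be at the east ledge as the rope basket arrives there on crossing 9 is 9 — never all 10.
So the move cannot be finished within 9 crossings. (The shortest complete plan takes 11:)
1. captain 3 and crew 3 cross → the east ledge.
2. captain 3 crosses ← the west ledge.
3. crew 1, crew 2, and crew 4 cross → the east ledge.
4. crew 3 crosses ← the west ledge.
5. captain 1, captain 2, and captain 4 cross → the east ledge.
6. captain 2 and crew 2 cross ← the west ledge.
7. captain 2, captain 3, and captain 5 cross → the east ledge.
8. crew 1 crosses ← the west ledge.
9. crew 2 and crew 3 cross → the east ledge.
10. crew 3 crosses ← the west ledge.
11. crew 1, crew 3, and crew 5 cross → the east ledge.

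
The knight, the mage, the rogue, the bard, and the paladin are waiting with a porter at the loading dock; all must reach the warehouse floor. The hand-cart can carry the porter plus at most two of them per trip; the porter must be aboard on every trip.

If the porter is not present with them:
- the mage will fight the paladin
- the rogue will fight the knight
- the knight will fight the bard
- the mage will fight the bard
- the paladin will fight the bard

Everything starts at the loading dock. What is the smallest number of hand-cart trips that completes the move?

Whatever the first load, the items left behind include a forbidden pair without the porter. No opening move is safe, so no plan exists.

impossible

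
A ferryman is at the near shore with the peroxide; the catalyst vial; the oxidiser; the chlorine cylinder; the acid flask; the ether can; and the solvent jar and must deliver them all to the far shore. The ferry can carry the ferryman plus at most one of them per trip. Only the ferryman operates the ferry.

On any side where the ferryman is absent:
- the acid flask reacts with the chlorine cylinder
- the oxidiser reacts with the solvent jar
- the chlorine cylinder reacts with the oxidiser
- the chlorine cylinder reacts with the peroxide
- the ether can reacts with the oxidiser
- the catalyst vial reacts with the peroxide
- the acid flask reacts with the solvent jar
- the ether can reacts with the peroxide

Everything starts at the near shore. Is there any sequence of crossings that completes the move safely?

No

Whatever the first load, the items left behind include a forbidden pair without the ferryman. No opening move is safe, so no plan exists.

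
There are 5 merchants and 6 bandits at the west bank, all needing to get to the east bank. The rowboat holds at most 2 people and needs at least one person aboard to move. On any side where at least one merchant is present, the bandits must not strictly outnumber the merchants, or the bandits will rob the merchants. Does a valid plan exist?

The bandits already outnumber the merchants at the west bank before anyone moves, so the starting position itself is disallowed.

No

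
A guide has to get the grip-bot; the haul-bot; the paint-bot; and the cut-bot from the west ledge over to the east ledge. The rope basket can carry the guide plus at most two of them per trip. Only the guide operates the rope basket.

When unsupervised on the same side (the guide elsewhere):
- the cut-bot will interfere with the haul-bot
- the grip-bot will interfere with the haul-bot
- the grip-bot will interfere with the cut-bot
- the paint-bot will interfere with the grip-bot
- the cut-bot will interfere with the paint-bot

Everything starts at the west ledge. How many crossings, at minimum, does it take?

5

Counting alone: the guide can take at most 2 across per trip to the east ledge, so moving all 4 needs at least 2 loaded trips out, with a return between consecutive ones — at least 3 crossings.
The safety rule pushes this higher. Following every safe sequence of crossings, the most of the 4 that can be at the east ledge as the rope basket arrives there on crossing 3 is 3 — never all 4.
So no plan with fewer than 5 crossings exists, and this one achieves 5:
1. Guide goes to the east ledge with the cut-bot and the grip-bot.
2. Guide goes back to the west ledge with the grip-bot.
3. Guide goes to the east ledge with the haul-bot and the paint-bot.
4. Guide goes back to the west ledge with the cut-bot.
5. Guide goes to the east ledge with the cut-bot and the grip-bot.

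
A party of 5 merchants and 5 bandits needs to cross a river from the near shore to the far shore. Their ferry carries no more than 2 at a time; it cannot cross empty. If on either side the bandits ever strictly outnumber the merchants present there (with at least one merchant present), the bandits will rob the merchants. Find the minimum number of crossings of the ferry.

Following every safe sequence of crossings from the start, the most of the 10 that can be at the far shore as the ferry arrives there on crossings 1, 3, 5, 7 is 2, 3, 4, 5 respectively; the best ever achieved is 5 of 10.
From crossing 9 on, no configuration arises that was not already reachable earlier: only 13 distinct safe configurations (who is on which side, and where the ferry is) can ever be reached, none of them has everyone across, and every continuation just revisits them. They are: 0 merchants + 0 bandits across (ferry back at the start); 0 merchants + 1 bandit across (ferry there); 0 merchants + 1 bandit across (ferry back at the start); 0 merchants + 2 bandits across (ferry there); 0 merchants + 2 bandits across (ferry back at the start); 0 merchants + 3 bandits across (ferry there); 0 merchants + 3 bandits across (ferry back at the start); 0 merchants + 4 bandits across (ferry there); 0 merchants + 4 bandits across (ferry back at the start); 0 merchants + 5 bandits across (ferry there); 1 merchant + 1 bandit across (ferry there); 1 merchant + 1 bandit across (ferry back at the start); 2 merchants + 2 bandits across (ferry there). So no valid plan exists.

impossible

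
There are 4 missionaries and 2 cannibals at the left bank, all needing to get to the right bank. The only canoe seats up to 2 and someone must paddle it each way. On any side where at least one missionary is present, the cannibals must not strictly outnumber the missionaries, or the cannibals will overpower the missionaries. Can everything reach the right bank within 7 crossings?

Counting alone: each trip to the right bank takes at most 2 across and each return brings at least 1 back, so after t trips out (and t−1 returns) at most 2t − (t−1) of the 6 are across; that first reaches 6 at t = 5, so at least 9 crossings are needed.
Since 7 < 9, 7 crossings cannot be enough. (The shortest complete plan in fact takes 9:)
1. 2 cannibals → the right bank.  (the left bank: 4M 0C; the right bank: 0M 2C)
2. 1 cannibal ← the left bank.  (the left bank: 4M 1C; the right bank: 0M 1C)
3. 2 missionaries → the right bank.  (the left bank: 2M 1C; the right bank: 2M 1C)
4. 1 cannibal ← the left bank.  (the left bank: 2M 2C; the right bank: 2M 0C)
5. 2 cannibals → the right bank.  (the left bank: 2M 0C; the right bank: 2M 2C)
6. 1 cannibal ← the left bank.  (the left bank: 2M 1C; the right bank: 2M 1C)
7. 1 missionary and 1 cannibal → the right bank.  (the left bank: 1M 0C; the right bank: 3M 2C)
8. 1 cannibal ← the left bank.  (the left bank: 1M 1C; the right bank: 3M 1C)
9. 1 missionary and 1 cannibal → the right bank.  (the left bank: 0M 0C; the right bank: 4M 2C)

No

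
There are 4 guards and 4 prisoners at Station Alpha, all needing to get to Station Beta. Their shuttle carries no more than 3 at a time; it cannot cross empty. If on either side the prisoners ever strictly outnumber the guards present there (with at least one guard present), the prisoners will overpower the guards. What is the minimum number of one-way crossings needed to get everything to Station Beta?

Counting alone: each trip to Station Beta takes at most 3 across and each return brings at least 1 back, so after t trips out (and t−1 returns) at most 3t − (t−1) of the 8 are across; that first reaches 8 at t = 4, so at least 7 crossings are needed.
The safety rule pushes this higher. Following every safe sequence of crossings, the most of the 8 that can be at Station Beta as the shuttle arrives there on crossing 7 is 7 — never all 8.
So no plan with fewer than 9 crossings exists, and this one achieves 9:
1. 2 prisoners → Station Beta.  (Station Alpha: 4G 2P; Station Beta: 0G 2P)
2. 1 prisoner ← Station Alpha.  (Station Alpha: 4G 3P; Station Beta: 0G 1P)
3. 3 prisoners → Station Beta.  (Station Alpha: 4G 0P; Station Beta: 0G 4P)
4. 1 prisoner ← Station Alpha.  (Station Alpha: 4G 1P; Station Beta: 0G 3P)
5. 3 guards → Station Beta.  (Station Alpha: 1G 1P; Station Beta: 3G 3P)
6. 1 guard and 1 prisoner ← Station Alpha.  (Station Alpha: 2G 2P; Station Beta: 2G 2P)
7. 2 guards → Station Beta.  (Station Alpha: 0G 2P; Station Beta: 4G 2P)
8. 1 prisoner ← Station Alpha.  (Station Alpha: 0G 3P; Station Beta: 4G 1P)
9. 3 prisoners → Station Beta.  (Station Alpha: 0G 0P; Station Beta: 4G 4P)

9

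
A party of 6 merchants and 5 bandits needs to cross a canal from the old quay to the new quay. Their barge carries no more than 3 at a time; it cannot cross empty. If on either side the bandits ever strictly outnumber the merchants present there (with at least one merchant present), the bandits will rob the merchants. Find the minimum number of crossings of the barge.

Counting alone: each trip to the new quay takes at most 3 across and each return brings at least 1 back, so after t trips out (and t−1 returns) at most 3t − (t−1) of the 11 are across; that first reaches 11 at t = 5, so at least 9 crossings are needed.
The plan below uses exactly 9 crossings, so it is optimal:
1. 3 bandits → the new quay.  (the old quay: 6M 2B; the new quay: 0M 3B)
2. 1 bandit ← the old quay.  (the old quay: 6M 3B; the new quay: 0M 2B)
3. 3 merchants → the new quay.  (the old quay: 3M 3B; the new quay: 3M 2B)
4. 1 merchant ← the old quay.  (the old quay: 4M 3B; the new quay: 2M 2B)
5. 2 merchants and 1 bandit → the new quay.  (the old quay: 2M 2B; the new quay: 4M 3B)
6. 1 merchant ← the old quay.  (the old quay: 3M 2B; the new quay: 3M 3B)
7. 2 merchants and 1 bandit → the new quay.  (the old quay: 1M 1B; the new quay: 5M 4B)
8. 1 merchant ← the old quay.  (the old quay: 2M 1B; the new quay: 4M 4B)
9. 2 merchants and 1 bandit → the new quay.  (the old quay: 0M 0B; the new quay: 6M 5B)

9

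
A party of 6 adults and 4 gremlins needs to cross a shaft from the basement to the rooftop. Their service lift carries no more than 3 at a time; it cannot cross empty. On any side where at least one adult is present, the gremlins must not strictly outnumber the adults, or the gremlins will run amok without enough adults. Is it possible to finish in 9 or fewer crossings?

Yes

Yes — this plan uses 9 crossings (≤ 9):
1. 2 gremlins → the rooftop.  (the basement: 6A 2G; the rooftop: 0A 2G)
2. 1 gremlin ← the basement.  (the basement: 6A 3G; the rooftop: 0A 1G)
3. 3 gremlins → the rooftop.  (the basement: 6A 0G; the rooftop: 0A 4G)
4. 1 gremlin ← the basement.  (the basement: 6A 1G; the rooftop: 0A 3G)
5. 3 adults → the rooftop.  (the basement: 3A 1G; the rooftop: 3A 3G)
6. 1 gremlin ← the basement.  (the basement: 3A 2G; the rooftop: 3A 2G)
7. 1 adult and 2 gremlins → the rooftop.  (the basement: 2A 0G; the rooftop: 4A 4G)
8. 1 gremlin ← the basement.  (the basement: 2A 1G; the rooftop: 4A 3G)
9. 2 adults and 1 gremlin → the rooftop.  (the basement: 0A 0G; the rooftop: 6A 4G)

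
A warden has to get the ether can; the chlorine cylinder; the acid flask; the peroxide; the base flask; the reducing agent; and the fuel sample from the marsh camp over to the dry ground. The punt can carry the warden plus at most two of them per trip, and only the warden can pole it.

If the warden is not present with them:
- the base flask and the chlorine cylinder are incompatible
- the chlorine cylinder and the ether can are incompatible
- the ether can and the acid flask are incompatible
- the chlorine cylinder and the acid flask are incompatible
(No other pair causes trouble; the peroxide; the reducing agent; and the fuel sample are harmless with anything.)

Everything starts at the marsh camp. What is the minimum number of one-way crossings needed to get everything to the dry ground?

Counting alone: the warden can take at most 2 across per trip to the dry ground, so moving all 7 needs at least 4 loaded trips out, with a return between consecutive ones — at least 7 crossings.
The safety rule pushes this higher. Following every safe sequence of crossings, the most of the 7 that can be at the dry ground as the punt arrives there on crossings 7, 9 is 5, 6 respectively — never all 7.
So no plan with fewer than 11 crossings exists, and this one achieves 11:
1. Warden goes to the dry ground with the chlorine cylinder and the ether can.  [the marsh camp: the acid flask, the base flask, the fuel sample, the peroxide, the reducing agent | the dry ground: the chlorine cylinder, the ether can]
2. Warden goes back to the marsh camp with the ether can.  [the marsh camp: the acid flask, the base flask, the ether can, the fuel sample, the peroxide, the reducing agent | the dry ground: the chlorine cylinder]
3. Warden goes to the dry ground with the ether can and the peroxide.  [the marsh camp: the acid flask, the base flask, the fuel sample, the reducing agent | the dry ground: the chlorine cylinder, the ether can, the peroxide]
4. Warden goes back to the marsh camp with the ether can.  [the marsh camp: the acid flask, the base flask, the ether can, the fuel sample, the reducing agent | the dry ground: the chlorine cylinder, the peroxide]
5. Warden goes to the dry ground with the base flask and the ether can.  [the marsh camp: the acid flask, the fuel sample, the reducing agent | the dry ground: the base flask, the chlorine cylinder, the ether can, the peroxide]
6. Warden goes back to the marsh camp with the chlorine cylinder.  [the marsh camp: the acid flask, the chlorine cylinder, the fuel sample, the reducing agent | the dry ground: the base flask, the ether can, the peroxide]
7. Warden goes to the dry ground with the chlorine cylinder and the reducing agent.  [the marsh camp: the acid flask, the fuel sample | the dry ground: the base flask, the chlorine cylinder, the ether can, the peroxide, the reducing agent]
8. Warden goes back to the marsh camp with the chlorine cylinder.  [the marsh camp: the acid flask, the chlorine cylinder, the fuel sample | the dry ground: the base flask, the ether can, the peroxide, the reducing agent]
9. Warden goes to the dry ground with the chlorine cylinder and the fuel sample.  [the marsh camp: the acid flask | the dry ground: the base flask, the chlorine cylinder, the ether can, the fuel sample, the peroxide, the reducing agent]
10. Warden goes back to the marsh camp with the chlorine cylinder.  [the marsh camp: the acid flask, the chlorine cylinder | the dry ground: the base flask, the ether can, the fuel sample, the peroxide, the reducing agent]
11. Warden goes to the dry ground with the acid flask and the chlorine cylinder.  [the marsh camp: — | the dry ground: the acid flask, the base flask, the chlorine cylinder, the ether can, the fuel sample, the peroxide, the reducing agent]

11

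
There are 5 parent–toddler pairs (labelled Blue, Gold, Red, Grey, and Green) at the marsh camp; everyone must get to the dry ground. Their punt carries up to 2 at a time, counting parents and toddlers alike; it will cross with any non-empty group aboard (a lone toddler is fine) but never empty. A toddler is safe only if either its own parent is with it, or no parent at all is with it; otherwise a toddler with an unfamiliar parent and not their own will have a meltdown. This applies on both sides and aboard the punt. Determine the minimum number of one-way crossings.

impossible

Following every safe sequence of crossings from the start, the most of the 10 that can be at the dry ground as the punt arrives there on crossings 1, 3, 5, 7 is 2, 3, 4, 5 respectively; the best ever achieved is 5 of 10.
From crossing 9 on, no configuration arises that was not already reachable earlier: only 82 distinct safe configurations (who is on which side, and where the punt is) can ever be reached, none of them has everyone across, and every continuation just revisits them. So no valid plan exists.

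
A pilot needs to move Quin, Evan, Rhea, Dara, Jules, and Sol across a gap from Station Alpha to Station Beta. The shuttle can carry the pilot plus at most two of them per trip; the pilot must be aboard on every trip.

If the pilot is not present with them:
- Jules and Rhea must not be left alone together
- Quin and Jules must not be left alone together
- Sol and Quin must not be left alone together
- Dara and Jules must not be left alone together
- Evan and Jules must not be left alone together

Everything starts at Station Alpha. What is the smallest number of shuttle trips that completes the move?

7

Counting alone: the pilot can take at most 2 across per trip to Station Beta, so moving all 6 needs at least 3 loaded trips out, with a return between consecutive ones — at least 5 crossings.
The safety rule pushes this higher. Following every safe sequence of crossings, the most of the 6 that can be at Station Beta as the shuttle arrives there on crossing 5 is 5 — never all 6.
So no plan with fewer than 7 crossings exists, and this one achieves 7:
1. Pilot goes to Station Beta with Jules and Quin.
2. Pilot goes back to Station Alpha with Quin.
3. Pilot goes to Station Beta with Evan and Quin.
4. Pilot goes back to Station Alpha with Jules.
5. Pilot goes to Station Beta with Dara and Rhea.
6. Pilot goes back to Station Alpha alone.
7. Pilot goes to Station Beta with Jules and Sol.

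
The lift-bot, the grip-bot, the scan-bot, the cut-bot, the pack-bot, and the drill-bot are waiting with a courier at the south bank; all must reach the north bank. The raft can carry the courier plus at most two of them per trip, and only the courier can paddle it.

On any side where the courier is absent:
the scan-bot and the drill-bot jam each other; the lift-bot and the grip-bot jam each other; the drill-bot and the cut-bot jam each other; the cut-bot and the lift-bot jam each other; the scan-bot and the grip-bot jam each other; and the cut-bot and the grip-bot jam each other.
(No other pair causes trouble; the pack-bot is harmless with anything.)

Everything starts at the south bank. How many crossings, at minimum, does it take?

Whatever the first load, the items left behind include a forbidden pair without the courier. No opening move is safe, so no plan exists.

impossible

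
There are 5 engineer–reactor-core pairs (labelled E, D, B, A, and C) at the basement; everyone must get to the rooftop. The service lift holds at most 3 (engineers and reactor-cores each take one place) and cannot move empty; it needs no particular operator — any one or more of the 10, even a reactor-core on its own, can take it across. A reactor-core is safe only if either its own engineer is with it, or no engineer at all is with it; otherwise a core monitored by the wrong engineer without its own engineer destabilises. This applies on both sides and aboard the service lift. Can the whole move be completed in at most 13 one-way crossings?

Yes

Yes — this plan uses 11 crossings (≤ 13):
1. engineer E and reactor-core E cross → the rooftop.
2. engineer E crosses ← the basement.
3. reactor-core A, reactor-core B, and reactor-core D cross → the rooftop.
4. reactor-core E crosses ← the basement.
5. engineer A, engineer B, and engineer D cross → the rooftop.
6. engineer D and reactor-core D cross ← the basement.
7. engineer C, engineer D, and engineer E cross → the rooftop.
8. reactor-core B crosses ← the basement.
9. reactor-core D and reactor-core E cross → the rooftop.
10. reactor-core E crosses ← the basement.
11. reactor-core B, reactor-core C, and reactor-core E cross → the rooftop.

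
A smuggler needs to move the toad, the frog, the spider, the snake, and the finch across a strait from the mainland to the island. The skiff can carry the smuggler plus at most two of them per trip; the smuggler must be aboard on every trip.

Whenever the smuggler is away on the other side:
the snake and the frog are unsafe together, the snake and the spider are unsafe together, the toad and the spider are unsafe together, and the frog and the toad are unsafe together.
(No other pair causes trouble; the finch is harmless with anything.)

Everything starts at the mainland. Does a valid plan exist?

Yes

1. Smuggler goes to the island with the snake and the toad.  [the mainland: the finch, the frog, the spider | the island: the snake, the toad]
2. Smuggler goes back to the mainland alone.  [the mainland: the finch, the frog, the spider | the island: the snake, the toad]
3. Smuggler goes to the island with the finch.  [the mainland: the frog, the spider | the island: the finch, the snake, the toad]
4. Smuggler goes back to the mainland alone.  [the mainland: the frog, the spider | the island: the finch, the snake, the toad]
5. Smuggler goes to the island with the frog and the spider.  [the mainland: — | the island: the finch, the frog, the snake, the spider, the toad]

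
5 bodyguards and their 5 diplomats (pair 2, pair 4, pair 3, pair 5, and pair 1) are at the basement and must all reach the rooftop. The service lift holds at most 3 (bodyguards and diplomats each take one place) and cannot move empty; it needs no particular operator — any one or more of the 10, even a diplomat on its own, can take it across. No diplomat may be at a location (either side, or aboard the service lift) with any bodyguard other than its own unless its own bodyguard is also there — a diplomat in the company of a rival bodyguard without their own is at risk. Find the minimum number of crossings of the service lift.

11

Counting alone: each trip to the rooftop takes at most 3 across and each return brings at least 1 back, so after t trips out (and t−1 returns) at most 3t − (t−1) of the 10 are across; that first reaches 10 at t = 5, so at least 9 crossings are needed.
The safety rule pushes this higher. Following every safe sequence of crossings, the most of the 10 that can be at the rooftop as the service lift arrives there on crossing 9 is 9 — never all 10.
So no plan with fewer than 11 crossings exists, and this one achieves 11:
1. bodyguard 2 and diplomat 2 cross → the rooftop.
2. bodyguard 2 crosses ← the basement.
3. diplomat 3, diplomat 4, and diplomat 5 cross → the rooftop.
4. diplomat 2 crosses ← the basement.
5. bodyguard 3, bodyguard 4, and bodyguard 5 cross → the rooftop.
6. bodyguard 4 and diplomat 4 cross ← the basement.
7. bodyguard 1, bodyguard 2, and bodyguard 4 cross → the rooftop.
8. diplomat 3 crosses ← the basement.
9. diplomat 2 and diplomat 4 cross → the rooftop.
10. diplomat 2 crosses ← the basement.
11. diplomat 1, diplomat 2, and diplomat 3 cross → the rooftop.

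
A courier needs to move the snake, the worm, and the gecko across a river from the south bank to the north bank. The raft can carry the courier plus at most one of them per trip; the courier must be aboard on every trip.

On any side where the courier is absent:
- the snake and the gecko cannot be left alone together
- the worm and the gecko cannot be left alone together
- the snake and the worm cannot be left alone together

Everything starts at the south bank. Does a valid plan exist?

No

Whatever the first load, the items left behind include a forbidden pair without the courier. No opening move is safe, so no plan exists.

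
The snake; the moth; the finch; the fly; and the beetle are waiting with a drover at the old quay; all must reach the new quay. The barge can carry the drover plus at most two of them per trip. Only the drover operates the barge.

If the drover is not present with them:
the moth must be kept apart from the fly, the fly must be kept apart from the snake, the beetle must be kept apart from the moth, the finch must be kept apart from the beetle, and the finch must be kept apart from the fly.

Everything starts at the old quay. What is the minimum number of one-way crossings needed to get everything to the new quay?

7

Counting alone: the drover can take at most 2 across per trip to the new quay, so moving all 5 needs at least 3 loaded trips out, with a return between consecutive ones — at least 5 crossings.
The safety rule pushes this higher. Following every safe sequence of crossings, the most of the 5 that can be at the new quay as the barge arrives there on crossing 5 is 4 — never all 5.
So no plan with fewer than 7 crossings exists, and this one achieves 7:
1. Drover goes to the new quay with the beetle and the fly.
2. Drover goes back to the old quay alone.
3. Drover goes to the new quay with the snake.
4. Drover goes back to the old quay with the fly.
5. Drover goes to the new quay with the finch and the moth.
6. Drover goes back to the old quay with the beetle.
7. Drover goes to the new quay with the beetle and the fly.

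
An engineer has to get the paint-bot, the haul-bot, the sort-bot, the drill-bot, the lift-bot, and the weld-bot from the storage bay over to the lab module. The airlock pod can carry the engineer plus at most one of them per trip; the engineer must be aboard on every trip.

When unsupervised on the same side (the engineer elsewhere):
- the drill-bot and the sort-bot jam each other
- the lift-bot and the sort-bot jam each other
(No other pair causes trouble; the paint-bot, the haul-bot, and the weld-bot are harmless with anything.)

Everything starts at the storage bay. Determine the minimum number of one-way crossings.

13

Counting alone: the engineer can take at most 1 across per trip to the lab module, so moving all 6 needs at least 6 loaded trips out, with a return between consecutive ones — at least 11 crossings.
The safety rule pushes this higher. Following every safe sequence of crossings, the most of the 6 that can be at the lab module as the airlock pod arrives there on crossing 11 is 5 — never all 6.
So no plan with fewer than 13 crossings exists, and this one achieves 13:
1. Engineer goes to the lab module with the sort-bot.  [the storage bay: the drill-bot, the haul-bot, the lift-bot, the paint-bot, the weld-bot | the lab module: the sort-bot]
2. Engineer goes back to the storage bay alone.  [the storage bay: the drill-bot, the haul-bot, the lift-bot, the paint-bot, the weld-bot | the lab module: the sort-bot]
3. Engineer goes to the lab module with the paint-bot.  [the storage bay: the drill-bot, the haul-bot, the lift-bot, the weld-bot | the lab module: the paint-bot, the sort-bot]
4. Engineer goes back to the storage bay alone.  [the storage bay: the drill-bot, the haul-bot, the lift-bot, the weld-bot | the lab module: the paint-bot, the sort-bot]
5. Engineer goes to the lab module with the haul-bot.  [the storage bay: the drill-bot, the lift-bot, the weld-bot | the lab module: the haul-bot, the paint-bot, the sort-bot]
6. Engineer goes back to the storage bay alone.  [the storage bay: the drill-bot, the lift-bot, the weld-bot | the lab module: the haul-bot, the paint-bot, the sort-bot]
7. Engineer goes to the lab module with the drill-bot.  [the storage bay: the lift-bot, the weld-bot | the lab module: the drill-bot, the haul-bot, the paint-bot, the sort-bot]
8. Engineer goes back to the storage bay with the sort-bot.  [the storage bay: the lift-bot, the sort-bot, the weld-bot | the lab module: the drill-bot, the haul-bot, the paint-bot]
9. Engineer goes to the lab module with the lift-bot.  [the storage bay: the sort-bot, the weld-bot | the lab module: the drill-bot, the haul-bot, the lift-bot, the paint-bot]
10. Engineer goes back to the storage bay alone.  [the storage bay: the sort-bot, the weld-bot | the lab module: the drill-bot, the haul-bot, the lift-bot, the paint-bot]
11. Engineer goes to the lab module with the weld-bot.  [the storage bay: the sort-bot | the lab module: the drill-bot, the haul-bot, the lift-bot, the paint-bot, the weld-bot]
12. Engineer goes back to the storage bay alone.  [the storage bay: the sort-bot | the lab module: the drill-bot, the haul-bot, the lift-bot, the paint-bot, the weld-bot]
13. Engineer goes to the lab module with the sort-bot.  [the storage bay: — | the lab module: the drill-bot, the haul-bot, the lift-bot, the paint-bot, the sort-bot, the weld-bot]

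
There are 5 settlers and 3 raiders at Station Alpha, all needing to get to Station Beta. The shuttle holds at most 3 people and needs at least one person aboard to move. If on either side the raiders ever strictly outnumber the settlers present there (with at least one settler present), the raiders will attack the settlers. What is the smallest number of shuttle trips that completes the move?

Counting alone: each trip to Station Beta takes at most 3 across and each return brings at least 1 back, so after t trips out (and t−1 returns) at most 3t − (t−1) of the 8 are across; that first reaches 8 at t = 4, so at least 7 crossings are needed.
The plan below uses exactly 7 crossings, so it is optimal:
1. 2 raiders → Station Beta.  (Station Alpha: 5S 1R; Station Beta: 0S 2R)
2. 1 raider ← Station Alpha.  (Station Alpha: 5S 2R; Station Beta: 0S 1R)
3. 2 settlers and 1 raider → Station Beta.  (Station Alpha: 3S 1R; Station Beta: 2S 2R)
4. 1 raider ← Station Alpha.  (Station Alpha: 3S 2R; Station Beta: 2S 1R)
5. 1 settler and 2 raiders → Station Beta.  (Station Alpha: 2S 0R; Station Beta: 3S 3R)
6. 1 raider ← Station Alpha.  (Station Alpha: 2S 1R; Station Beta: 3S 2R)
7. 2 settlers and 1 raider → Station Beta.  (Station Alpha: 0S 0R; Station Beta: 5S 3R)

7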